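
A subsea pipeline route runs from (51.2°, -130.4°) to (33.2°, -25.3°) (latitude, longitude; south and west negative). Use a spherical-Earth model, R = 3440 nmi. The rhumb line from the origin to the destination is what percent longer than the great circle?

8.1%

Great circle: σ = 1.2764 rad → d_gc = Rσ = 4390.9 nmi
Rhumb: Δφ = -0.3142, Δλ = +1.8343, Δψ = -0.4288, q = Δφ/Δψ = 0.7327 → d_rh = R√(Δφ²+q²Δλ²) = 4747.9 nmi
Excess = (4747.9 − 4390.9) / 4390.9 = 357.0 / 4390.9 = 8.13% ≈ 8.1%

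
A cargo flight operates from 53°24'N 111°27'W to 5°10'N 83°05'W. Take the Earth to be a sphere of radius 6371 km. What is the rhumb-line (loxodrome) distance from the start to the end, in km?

Rhumb course C = atan2(Δλ, Δψ) with Δψ = ln[tan(π/4+φ₂/2)/tan(π/4+φ₁/2)] = -1.0162, Δλ = +0.4951 → C = 154.02°
d = R·|Δφ| / |cos C| = 6371·0.84183 / 0.89898 = 5966 km

5966 km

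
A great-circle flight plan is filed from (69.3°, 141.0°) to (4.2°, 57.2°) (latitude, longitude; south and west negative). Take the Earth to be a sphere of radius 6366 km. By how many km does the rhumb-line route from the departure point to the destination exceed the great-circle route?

406 km

Great circle: cos σ = sin φ₁ sin φ₂ + cos φ₁ cos φ₂ cos Δλ,  σ = 1.4640 rad → d_gc = 9319.9 km
Rhumb line: Δψ = -1.6269, q = Δφ/Δψ = 0.6984, d_rh = R√(Δφ²+q²Δλ²) = 9726.3 km
Excess = 9726.3 − 9319.9 = 406.4 ≈ 406 km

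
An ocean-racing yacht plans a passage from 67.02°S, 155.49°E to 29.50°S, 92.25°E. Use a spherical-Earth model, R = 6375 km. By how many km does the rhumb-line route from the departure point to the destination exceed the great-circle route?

184 km

Great circle: cos σ = sin φ₁ sin φ₂ + cos φ₁ cos φ₂ cos Δλ,  σ = 0.9193 rad → d_gc = 5860.8 km
Rhumb line: Δψ = +1.0540, q = Δφ/Δψ = 0.6213, d_rh = R√(Δφ²+q²Δλ²) = 6044.9 km
Excess = 6044.9 − 5860.8 = 184.1 ≈ 184 km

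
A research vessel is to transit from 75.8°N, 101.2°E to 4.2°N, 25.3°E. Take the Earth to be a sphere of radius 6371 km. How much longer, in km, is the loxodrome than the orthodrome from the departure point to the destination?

Great circle: cos σ = sin φ₁ sin φ₂ + cos φ₁ cos φ₂ cos Δλ,  σ = 1.4398 rad → d_gc = 9173.1 km
Rhumb line: Δψ = -2.0096, q = Δφ/Δψ = 0.6218, d_rh = R√(Δφ²+q²Δλ²) = 9535.7 km
Excess = 9535.7 − 9173.1 = 362.6 ≈ 363 km

363 km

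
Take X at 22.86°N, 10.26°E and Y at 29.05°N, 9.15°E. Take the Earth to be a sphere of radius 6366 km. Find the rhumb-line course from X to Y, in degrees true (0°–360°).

Δψ = ln[tan(π/4+φ₂/2)/tan(π/4+φ₁/2)] = +0.1202
Δλ = -0.0194 rad (taken the short way round)
course = atan2(Δλ, Δψ) = 350.85°

350.8°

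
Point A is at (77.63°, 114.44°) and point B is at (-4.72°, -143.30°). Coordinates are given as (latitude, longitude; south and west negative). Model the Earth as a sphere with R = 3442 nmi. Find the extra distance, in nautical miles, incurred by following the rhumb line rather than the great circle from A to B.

417 nmi

Great circle: cos σ = sin φ₁ sin φ₂ + cos φ₁ cos φ₂ cos Δλ,  σ = 1.6968 rad → d_gc = 5840.5 nmi
Rhumb line: Δψ = -2.3047, q = Δφ/Δψ = 0.6236, d_rh = R√(Δφ²+q²Δλ²) = 6257.1 nmi
Excess = 6257.1 − 5840.5 = 416.6 ≈ 417 nmi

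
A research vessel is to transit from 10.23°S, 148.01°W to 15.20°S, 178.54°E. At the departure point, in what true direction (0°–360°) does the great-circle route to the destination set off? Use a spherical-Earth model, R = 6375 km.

N = sin Δλ·cos φ₂ = -0.5319;  D = cos φ₁ sin φ₂ − sin φ₁ cos φ₂ cos Δλ = -0.1150
initial course = atan2(N, D) = 257.80°

257.8°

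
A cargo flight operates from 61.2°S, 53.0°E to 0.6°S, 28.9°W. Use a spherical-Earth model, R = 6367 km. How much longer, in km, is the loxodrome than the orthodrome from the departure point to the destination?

301 km

Great circle: cos σ = sin φ₁ sin φ₂ + cos φ₁ cos φ₂ cos Δλ,  σ = 1.4937 rad → d_gc = 9510.2 km
Rhumb line: Δψ = +1.3492, q = Δφ/Δψ = 0.7839, d_rh = R√(Δφ²+q²Δλ²) = 9811.0 km
Excess = 9811.0 − 9510.2 = 300.8 ≈ 301 km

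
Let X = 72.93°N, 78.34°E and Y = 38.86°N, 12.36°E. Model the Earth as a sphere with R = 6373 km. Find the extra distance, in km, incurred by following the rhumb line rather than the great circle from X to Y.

208 km

Great circle: cos σ = sin φ₁ sin φ₂ + cos φ₁ cos φ₂ cos Δλ,  σ = 0.8054 rad → d_gc = 5132.8 km
Rhumb line: Δψ = -1.1595, q = Δφ/Δψ = 0.5129, d_rh = R√(Δφ²+q²Δλ²) = 5341.1 km
Excess = 5341.1 − 5132.8 = 208.3 ≈ 208 km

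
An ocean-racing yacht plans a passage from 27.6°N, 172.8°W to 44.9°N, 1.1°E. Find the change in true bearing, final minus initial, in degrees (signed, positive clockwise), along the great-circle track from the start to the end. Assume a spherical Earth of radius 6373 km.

At departure: θ₁ = atan2(sin Δλ cos φ₂, cos φ₁ sin φ₂ − sin φ₁ cos φ₂ cos Δλ) = 4.52°
At arrival: θ₂ = atan2(sin Δλ cos φ₁, −cos φ₂ sin φ₁ + sin φ₂ cos φ₁ cos Δλ) = 174.34°
Δθ = θ₂ − θ₁ = +169.8°

+169.8°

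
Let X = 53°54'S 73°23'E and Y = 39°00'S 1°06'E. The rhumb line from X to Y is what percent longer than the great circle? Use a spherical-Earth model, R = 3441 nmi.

Great circle: σ = 0.8661 rad → d_gc = Rσ = 2980.1 nmi
Rhumb: Δφ = +0.2601, Δλ = -1.2616, Δψ = +0.3809, q = Δφ/Δψ = 0.6827 → d_rh = R√(Δφ²+q²Δλ²) = 3095.8 nmi
Excess = (3095.8 − 2980.1) / 2980.1 = 115.7 / 2980.1 = 3.88% ≈ 3.9%

3.9%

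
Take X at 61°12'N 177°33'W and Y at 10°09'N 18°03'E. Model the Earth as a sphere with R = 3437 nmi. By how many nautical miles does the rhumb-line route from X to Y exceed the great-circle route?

1588 nmi

Great circle: cos σ = sin φ₁ sin φ₂ + cos φ₁ cos φ₂ cos Δλ,  σ = 1.8779 rad → d_gc = 6454.4 nmi
Rhumb line: Δψ = -1.1815, q = Δφ/Δψ = 0.7541, d_rh = R√(Δφ²+q²Δλ²) = 8042.6 nmi
Excess = 8042.6 − 6454.4 = 1588.2 ≈ 1588 nmi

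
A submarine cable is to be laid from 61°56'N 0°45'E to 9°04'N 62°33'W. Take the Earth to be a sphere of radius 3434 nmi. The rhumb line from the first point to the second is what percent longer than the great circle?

2.1%

Great circle: σ = 1.2156 rad → d_gc = Rσ = 4174.2 nmi
Rhumb: Δφ = -0.9227, Δλ = -1.1048, Δψ = -1.2276, q = Δφ/Δψ = 0.7516 → d_rh = R√(Δφ²+q²Δλ²) = 4262.8 nmi
Excess = (4262.8 − 4174.2) / 4174.2 = 88.6 / 4174.2 = 2.12% ≈ 2.1%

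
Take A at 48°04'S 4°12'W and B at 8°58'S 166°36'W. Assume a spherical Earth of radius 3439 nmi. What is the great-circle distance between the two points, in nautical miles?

7255 nmi

cos σ = sin φ₁ sin φ₂ + cos φ₁ cos φ₂ cos Δλ
      = sin(-48.07°)sin(-8.97°) + cos(-48.07°)cos(-8.97°)cos(-162.40°) = -0.5133
σ = 120.881° → d = Rσ = 3439·2.10977 = 7255 nmi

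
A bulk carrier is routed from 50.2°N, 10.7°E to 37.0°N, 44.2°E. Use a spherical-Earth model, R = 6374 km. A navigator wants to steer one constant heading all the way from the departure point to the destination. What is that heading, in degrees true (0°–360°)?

118.7°

Meridional parts: M(φ₁)=+1.0161, M(φ₂)=+0.6960 → ΔM = -0.3201;  Δλ = +0.5847 rad
tan C = Δλ / ΔM = -1.8264 → C = 118.70°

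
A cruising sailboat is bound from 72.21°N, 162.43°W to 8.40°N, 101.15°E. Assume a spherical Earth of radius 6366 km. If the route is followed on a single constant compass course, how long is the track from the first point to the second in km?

9954 km

Rhumb course C = atan2(Δλ, Δψ) with Δψ = ln[tan(π/4+φ₂/2)/tan(π/4+φ₁/2)] = -1.7075, Δλ = -1.6828 → C = 224.58°
d = R·|Δφ| / |cos C| = 6366·1.11369 / 0.71223 = 9954 km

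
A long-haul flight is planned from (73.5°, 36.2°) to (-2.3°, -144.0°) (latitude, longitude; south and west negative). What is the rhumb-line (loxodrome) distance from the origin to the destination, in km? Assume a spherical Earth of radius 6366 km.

15833 km

Rhumb course C = atan2(Δλ, Δψ) with Δψ = ln[tan(π/4+φ₂/2)/tan(π/4+φ₁/2)] = -1.9712, Δλ = +3.1381 → C = 122.14°
d = R·|Δφ| / |cos C| = 6366·1.32296 / 0.53192 = 15833 km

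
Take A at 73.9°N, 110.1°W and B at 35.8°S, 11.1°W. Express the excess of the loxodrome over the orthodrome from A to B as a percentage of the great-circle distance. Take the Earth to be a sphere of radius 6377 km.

3.7%

Great circle: σ = 2.2108 rad → d_gc = Rσ = 14098.3 km
Rhumb: Δφ = -1.9146, Δλ = +1.7279, Δψ = -2.6259, q = Δφ/Δψ = 0.7291 → d_rh = R√(Δφ²+q²Δλ²) = 14615.7 km
Excess = (14615.7 − 14098.3) / 14098.3 = 517.4 / 14098.3 = 3.67% ≈ 3.7%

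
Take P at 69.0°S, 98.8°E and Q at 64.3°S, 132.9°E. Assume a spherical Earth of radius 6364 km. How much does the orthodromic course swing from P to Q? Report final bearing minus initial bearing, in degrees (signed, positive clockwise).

Initial bearing θ₁ = atan2(sin Δλ cos φ₂, cos φ₁ sin φ₂ − sin φ₁ cos φ₂ cos Δλ) = 87.10°
Final bearing θ₂ = (initial bearing from the destination back to the start) + 180° = 55.62°
Δθ = θ₂ − θ₁ = -31.5°

-31.5°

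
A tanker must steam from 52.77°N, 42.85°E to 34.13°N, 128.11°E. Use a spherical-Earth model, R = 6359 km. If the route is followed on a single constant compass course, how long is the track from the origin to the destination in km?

7092 km

Rhumb course C = atan2(Δλ, Δψ) with Δψ = ln[tan(π/4+φ₂/2)/tan(π/4+φ₁/2)] = -0.4538, Δλ = +1.4881 → C = 106.96°
d = R·|Δφ| / |cos C| = 6359·0.32533 / 0.29169 = 7092 km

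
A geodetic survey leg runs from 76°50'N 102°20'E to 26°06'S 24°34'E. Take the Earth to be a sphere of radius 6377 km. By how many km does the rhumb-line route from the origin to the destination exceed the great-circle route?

Great circle: cos σ = sin φ₁ sin φ₂ + cos φ₁ cos φ₂ cos Δλ,  σ = 1.9660 rad → d_gc = 12537.4 km
Rhumb line: Δψ = -2.6314, q = Δφ/Δψ = 0.6827, d_rh = R√(Δφ²+q²Δλ²) = 12890.6 km
Excess = 12890.6 − 12537.4 = 353.2 ≈ 353 km

353 km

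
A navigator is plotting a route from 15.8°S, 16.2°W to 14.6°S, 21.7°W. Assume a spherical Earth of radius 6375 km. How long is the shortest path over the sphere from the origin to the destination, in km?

cos σ = sin φ₁ sin φ₂ + cos φ₁ cos φ₂ cos Δλ
      = sin(-15.80°)sin(-14.60°) + cos(-15.80°)cos(-14.60°)cos(-5.50°) = 0.9955
σ = 5.441° → d = Rσ = 6375·0.09497 = 605 km

605 km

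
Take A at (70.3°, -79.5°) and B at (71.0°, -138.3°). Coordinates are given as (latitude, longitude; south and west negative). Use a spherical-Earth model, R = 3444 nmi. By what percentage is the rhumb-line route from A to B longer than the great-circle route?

4.1%

Great circle: σ = 0.3269 rad → d_gc = Rσ = 1126.0 nmi
Rhumb: Δφ = +0.0122, Δλ = -1.0263, Δψ = +0.0369, q = Δφ/Δψ = 0.3313 → d_rh = R√(Δφ²+q²Δλ²) = 1171.7 nmi
Excess = (1171.7 − 1126.0) / 1126.0 = 45.7 / 1126.0 = 4.06% ≈ 4.1%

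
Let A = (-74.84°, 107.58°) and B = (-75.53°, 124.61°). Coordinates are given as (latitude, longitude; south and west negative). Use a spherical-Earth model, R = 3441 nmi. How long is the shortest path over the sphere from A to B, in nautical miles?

264 nmi

cos σ = sin φ₁ sin φ₂ + cos φ₁ cos φ₂ cos Δλ
      = sin(-74.84°)sin(-75.53°) + cos(-74.84°)cos(-75.53°)cos(17.03°) = 0.9971
σ = 4.393° → d = Rσ = 3441·0.07667 = 264 nmi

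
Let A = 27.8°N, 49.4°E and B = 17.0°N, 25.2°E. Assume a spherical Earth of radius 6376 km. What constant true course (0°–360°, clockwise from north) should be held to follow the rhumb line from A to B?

Δψ = ln[tan(π/4+φ₂/2)/tan(π/4+φ₁/2)] = -0.2043
Δλ = -0.4224 rad (taken the short way round)
course = atan2(Δλ, Δψ) = 244.19°

244.2°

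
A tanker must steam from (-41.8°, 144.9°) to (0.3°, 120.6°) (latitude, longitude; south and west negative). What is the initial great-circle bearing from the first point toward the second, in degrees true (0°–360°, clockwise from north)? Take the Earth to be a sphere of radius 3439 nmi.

326.1°

N = sin Δλ·cos φ₂ = -0.4115;  D = cos φ₁ sin φ₂ − sin φ₁ cos φ₂ cos Δλ = +0.6114
initial course = atan2(N, D) = 326.06°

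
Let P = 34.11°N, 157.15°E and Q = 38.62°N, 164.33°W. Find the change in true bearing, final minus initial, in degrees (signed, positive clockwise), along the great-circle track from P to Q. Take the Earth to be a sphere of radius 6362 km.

+23.4°

At departure: θ₁ = atan2(sin Δλ cos φ₂, cos φ₁ sin φ₂ − sin φ₁ cos φ₂ cos Δλ) = 70.33°
At arrival: θ₂ = atan2(sin Δλ cos φ₁, −cos φ₂ sin φ₁ + sin φ₂ cos φ₁ cos Δλ) = 93.75°
Δθ = θ₂ − θ₁ = +23.4°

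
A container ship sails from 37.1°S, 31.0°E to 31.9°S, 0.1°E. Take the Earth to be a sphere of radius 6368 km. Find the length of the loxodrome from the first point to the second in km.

Rhumb course C = atan2(Δλ, Δψ) with Δψ = ln[tan(π/4+φ₂/2)/tan(π/4+φ₁/2)] = +0.1102, Δλ = -0.5393 → C = 281.55°
d = R·|Δφ| / |cos C| = 6368·0.09076 / 0.20020 = 2887 km

2887 km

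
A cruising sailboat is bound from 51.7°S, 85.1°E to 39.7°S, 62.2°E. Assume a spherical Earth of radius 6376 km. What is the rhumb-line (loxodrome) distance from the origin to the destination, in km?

Rhumb course C = atan2(Δλ, Δψ) with Δψ = ln[tan(π/4+φ₂/2)/tan(π/4+φ₁/2)] = +0.3016, Δλ = -0.3997 → C = 307.04°
d = R·|Δφ| / |cos C| = 6376·0.20944 / 0.60234 = 2217 km

2217 km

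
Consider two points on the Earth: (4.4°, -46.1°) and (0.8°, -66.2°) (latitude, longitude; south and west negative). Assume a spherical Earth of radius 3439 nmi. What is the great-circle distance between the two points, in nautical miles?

cos σ = sin φ₁ sin φ₂ + cos φ₁ cos φ₂ cos Δλ
      = sin(4.40°)sin(0.80°) + cos(4.40°)cos(0.80°)cos(-20.10°) = 0.9373
σ = 20.396° → d = Rσ = 3439·0.35598 = 1224 nmi

1224 nmi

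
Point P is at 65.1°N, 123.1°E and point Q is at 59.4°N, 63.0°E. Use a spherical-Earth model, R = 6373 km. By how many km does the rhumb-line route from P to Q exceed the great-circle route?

Great circle: cos σ = sin φ₁ sin φ₂ + cos φ₁ cos φ₂ cos Δλ,  σ = 0.4788 rad → d_gc = 3051.1 km
Rhumb line: Δψ = -0.2144, q = Δφ/Δψ = 0.4640, d_rh = R√(Δφ²+q²Δλ²) = 3166.1 km
Excess = 3166.1 − 3051.1 = 115.0 ≈ 115 km

115 km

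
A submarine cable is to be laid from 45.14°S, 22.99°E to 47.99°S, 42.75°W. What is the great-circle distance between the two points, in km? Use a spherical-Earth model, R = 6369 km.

Haversine: a = sin²(Δφ/2)+cos φ₁ cos φ₂ sin²(Δλ/2) = 0.13968;  σ = 2·atan2(√a,√(1−a))
σ = 43.892° → d = Rσ = 6369·0.76606 = 4879 km

4879 km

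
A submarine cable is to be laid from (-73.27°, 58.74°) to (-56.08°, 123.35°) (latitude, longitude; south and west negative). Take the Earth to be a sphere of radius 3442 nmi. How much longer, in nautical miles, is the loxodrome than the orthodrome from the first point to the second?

82 nmi

Great circle: cos σ = sin φ₁ sin φ₂ + cos φ₁ cos φ₂ cos Δλ,  σ = 0.5285 rad → d_gc = 1819.1 nmi
Rhumb line: Δψ = +0.7295, q = Δφ/Δψ = 0.4113, d_rh = R√(Δφ²+q²Δλ²) = 1901.2 nmi
Excess = 1901.2 − 1819.1 = 82.1 ≈ 82 nmi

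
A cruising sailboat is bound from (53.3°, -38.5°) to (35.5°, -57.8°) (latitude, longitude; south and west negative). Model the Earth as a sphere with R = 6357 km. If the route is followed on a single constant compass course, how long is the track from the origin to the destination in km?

Rhumb course C = atan2(Δλ, Δψ) with Δψ = ln[tan(π/4+φ₂/2)/tan(π/4+φ₁/2)] = -0.4400, Δλ = -0.3368 → C = 217.43°
d = R·|Δφ| / |cos C| = 6357·0.31067 / 0.79406 = 2487 km

2487 km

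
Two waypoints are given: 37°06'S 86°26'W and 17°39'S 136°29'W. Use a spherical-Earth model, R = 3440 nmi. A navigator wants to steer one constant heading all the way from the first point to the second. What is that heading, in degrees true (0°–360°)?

293.8°

Δψ = ln[tan(π/4+φ₂/2)/tan(π/4+φ₁/2)] = +0.3851
Δλ = -0.8735 rad (taken the short way round)
course = atan2(Δλ, Δψ) = 293.79°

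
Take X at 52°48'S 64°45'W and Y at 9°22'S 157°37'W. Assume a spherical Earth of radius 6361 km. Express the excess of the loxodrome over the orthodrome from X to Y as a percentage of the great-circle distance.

4.0%

Great circle: σ = 1.4708 rad → d_gc = Rσ = 9355.9 km
Rhumb: Δφ = +0.7581, Δλ = -1.6208, Δψ = +0.9248, q = Δφ/Δψ = 0.8197 → d_rh = R√(Δφ²+q²Δλ²) = 9729.7 km
Excess = (9729.7 − 9355.9) / 9355.9 = 373.8 / 9355.9 = 4.00% ≈ 4.0%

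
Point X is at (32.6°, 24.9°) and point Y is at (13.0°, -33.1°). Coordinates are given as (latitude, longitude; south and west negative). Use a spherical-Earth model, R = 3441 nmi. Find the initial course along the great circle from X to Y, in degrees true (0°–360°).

θ = atan2( sin Δλ·cos φ₂ ,  cos φ₁ sin φ₂ − sin φ₁ cos φ₂ cos Δλ )
  = atan2(-0.8263, -0.0887) = 263.87°

263.9°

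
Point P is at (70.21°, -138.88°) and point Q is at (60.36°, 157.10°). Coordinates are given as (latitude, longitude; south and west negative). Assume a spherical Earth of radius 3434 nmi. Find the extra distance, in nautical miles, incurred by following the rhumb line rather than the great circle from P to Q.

Great circle: cos σ = sin φ₁ sin φ₂ + cos φ₁ cos φ₂ cos Δλ,  σ = 0.4709 rad → d_gc = 1617.0 nmi
Rhumb line: Δψ = -0.4166, q = Δφ/Δψ = 0.4127, d_rh = R√(Δφ²+q²Δλ²) = 1689.9 nmi
Excess = 1689.9 − 1617.0 = 72.9 ≈ 73 nmi

73 nmi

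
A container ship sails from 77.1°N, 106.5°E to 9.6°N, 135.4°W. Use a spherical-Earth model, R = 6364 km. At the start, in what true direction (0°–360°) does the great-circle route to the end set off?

N = sin Δλ·cos φ₂ = +0.8698;  D = cos φ₁ sin φ₂ − sin φ₁ cos φ₂ cos Δλ = +0.4899
initial course = atan2(N, D) = 60.61°

60.6°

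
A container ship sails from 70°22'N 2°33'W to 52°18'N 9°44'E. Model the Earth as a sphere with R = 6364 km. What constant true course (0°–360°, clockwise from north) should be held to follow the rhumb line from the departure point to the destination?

Meridional parts: M(φ₁)=+1.7543, M(φ₂)=+1.0747 → ΔM = -0.6796;  Δλ = +0.2144 rad
tan C = Δλ / ΔM = -0.3155 → C = 162.49°

162.5°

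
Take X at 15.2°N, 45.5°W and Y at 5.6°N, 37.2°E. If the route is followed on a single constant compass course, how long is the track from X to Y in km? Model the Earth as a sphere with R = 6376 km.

9103 km

Rhumb course C = atan2(Δλ, Δψ) with Δψ = ln[tan(π/4+φ₂/2)/tan(π/4+φ₁/2)] = -0.1706, Δλ = +1.4434 → C = 96.74°
d = R·|Δφ| / |cos C| = 6376·0.16755 / 0.11735 = 9103 km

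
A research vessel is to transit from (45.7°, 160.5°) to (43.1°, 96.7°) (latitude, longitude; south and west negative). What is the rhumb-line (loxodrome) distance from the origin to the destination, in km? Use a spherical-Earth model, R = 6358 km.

5065 km

Δψ = ln[tan(π/4+φ₂/2)/tan(π/4+φ₁/2)] = -0.0635;  Δφ = -0.0454 rad,  Δλ = -1.1135 rad
q = Δφ/Δψ = 0.7143
d = R·√(Δφ² + q²Δλ²) = 6358·0.79667 = 5065 km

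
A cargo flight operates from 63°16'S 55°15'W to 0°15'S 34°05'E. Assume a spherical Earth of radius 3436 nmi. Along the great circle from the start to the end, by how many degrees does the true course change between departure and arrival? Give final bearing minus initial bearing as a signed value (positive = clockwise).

-62.8°

Initial bearing θ₁ = atan2(sin Δλ cos φ₂, cos φ₁ sin φ₂ − sin φ₁ cos φ₂ cos Δλ) = 89.52°
Final bearing θ₂ = (initial bearing from the destination back to the start) + 180° = 26.73°
Δθ = θ₂ − θ₁ = -62.8°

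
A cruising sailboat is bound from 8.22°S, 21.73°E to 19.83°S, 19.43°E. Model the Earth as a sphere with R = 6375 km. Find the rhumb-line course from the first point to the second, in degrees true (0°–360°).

190.9°

Meridional parts: M(φ₁)=-0.1440, M(φ₂)=-0.3532 → ΔM = -0.2093;  Δλ = -0.0401 rad
tan C = Δλ / ΔM = +0.1918 → C = 190.86°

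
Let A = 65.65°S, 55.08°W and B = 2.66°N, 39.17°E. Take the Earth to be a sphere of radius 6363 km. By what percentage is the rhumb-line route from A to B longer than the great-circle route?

Great circle: σ = 1.6437 rad → d_gc = Rσ = 10458.6 km
Rhumb: Δφ = +1.1922, Δλ = +1.6450, Δψ = +1.5801, q = Δφ/Δψ = 0.7545 → d_rh = R√(Δφ²+q²Δλ²) = 10951.0 km
Excess = (10951.0 − 10458.6) / 10458.6 = 492.4 / 10458.6 = 4.71% ≈ 4.7%

4.7%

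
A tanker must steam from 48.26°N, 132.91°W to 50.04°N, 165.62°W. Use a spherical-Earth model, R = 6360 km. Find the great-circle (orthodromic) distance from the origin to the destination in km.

2364 km

Haversine: a = sin²(Δφ/2)+cos φ₁ cos φ₂ sin²(Δλ/2) = 0.03414;  σ = 2·atan2(√a,√(1−a))
σ = 21.297° → d = Rσ = 6360·0.37170 = 2364 km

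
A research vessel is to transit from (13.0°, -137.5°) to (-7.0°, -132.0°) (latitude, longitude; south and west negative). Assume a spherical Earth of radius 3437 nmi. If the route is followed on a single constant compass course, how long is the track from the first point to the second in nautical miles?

Rhumb course C = atan2(Δλ, Δψ) with Δψ = ln[tan(π/4+φ₂/2)/tan(π/4+φ₁/2)] = -0.3513, Δλ = +0.0960 → C = 164.72°
d = R·|Δφ| / |cos C| = 3437·0.34907 / 0.96464 = 1244 nmi

1244 nmi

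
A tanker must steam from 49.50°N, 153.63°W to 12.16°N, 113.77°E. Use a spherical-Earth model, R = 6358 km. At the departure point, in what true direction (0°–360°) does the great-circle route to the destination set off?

279.9°

N = sin Δλ·cos φ₂ = -0.9766;  D = cos φ₁ sin φ₂ − sin φ₁ cos φ₂ cos Δλ = +0.1705
initial course = atan2(N, D) = 279.90°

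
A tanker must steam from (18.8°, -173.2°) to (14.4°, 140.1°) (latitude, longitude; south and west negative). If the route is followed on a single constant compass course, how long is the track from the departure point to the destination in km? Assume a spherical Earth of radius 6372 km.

Rhumb course C = atan2(Δλ, Δψ) with Δψ = ln[tan(π/4+φ₂/2)/tan(π/4+φ₁/2)] = -0.0802, Δλ = -0.8151 → C = 264.38°
d = R·|Δφ| / |cos C| = 6372·0.07679 / 0.09787 = 5000 km

5000 km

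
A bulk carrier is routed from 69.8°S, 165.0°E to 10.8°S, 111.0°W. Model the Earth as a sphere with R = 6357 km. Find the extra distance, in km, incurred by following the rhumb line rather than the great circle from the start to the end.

418 km

Great circle: cos σ = sin φ₁ sin φ₂ + cos φ₁ cos φ₂ cos Δλ,  σ = 1.3579 rad → d_gc = 8632.0 km
Rhumb line: Δψ = +1.5356, q = Δφ/Δψ = 0.6706, d_rh = R√(Δφ²+q²Δλ²) = 9050.3 km
Excess = 9050.3 − 8632.0 = 418.3 ≈ 418 km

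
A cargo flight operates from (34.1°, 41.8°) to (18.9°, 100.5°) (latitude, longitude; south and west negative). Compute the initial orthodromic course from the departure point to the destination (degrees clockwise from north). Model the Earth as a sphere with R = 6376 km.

θ = atan2( sin Δλ·cos φ₂ ,  cos φ₁ sin φ₂ − sin φ₁ cos φ₂ cos Δλ )
  = atan2(+0.8084, -0.0073) = 90.52°

90.5°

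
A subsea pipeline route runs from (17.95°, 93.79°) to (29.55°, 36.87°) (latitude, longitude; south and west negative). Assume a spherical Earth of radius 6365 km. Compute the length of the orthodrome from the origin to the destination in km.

cos σ = sin φ₁ sin φ₂ + cos φ₁ cos φ₂ cos Δλ
      = sin(17.95°)sin(29.55°) + cos(17.95°)cos(29.55°)cos(-56.92°) = 0.6037
σ = 52.865° → d = Rσ = 6365·0.92267 = 5873 km

5873 km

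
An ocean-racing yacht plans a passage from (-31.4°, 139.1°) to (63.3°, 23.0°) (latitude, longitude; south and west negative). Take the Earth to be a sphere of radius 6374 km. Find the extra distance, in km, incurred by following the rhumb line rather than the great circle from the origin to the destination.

546 km

Great circle: cos σ = sin φ₁ sin φ₂ + cos φ₁ cos φ₂ cos Δλ,  σ = 2.2577 rad → d_gc = 14390.9 km
Rhumb line: Δψ = +2.0161, q = Δφ/Δψ = 0.8198, d_rh = R√(Δφ²+q²Δλ²) = 14936.7 km
Excess = 14936.7 − 14390.9 = 545.8 ≈ 546 km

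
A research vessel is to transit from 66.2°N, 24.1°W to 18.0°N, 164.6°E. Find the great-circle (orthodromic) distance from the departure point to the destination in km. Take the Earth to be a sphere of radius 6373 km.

Haversine: a = sin²(Δφ/2)+cos φ₁ cos φ₂ sin²(Δλ/2) = 0.54832;  σ = 2·atan2(√a,√(1−a))
σ = 95.546° → d = Rσ = 6373·1.66759 = 10628 km

10628 km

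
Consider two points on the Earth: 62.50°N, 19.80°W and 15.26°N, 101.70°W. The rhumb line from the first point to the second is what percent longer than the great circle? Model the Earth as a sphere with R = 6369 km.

Great circle: σ = 1.2701 rad → d_gc = Rσ = 8089.0 km
Rhumb: Δφ = -0.8245, Δλ = -1.4294, Δψ = -1.1382, q = Δφ/Δψ = 0.7244 → d_rh = R√(Δφ²+q²Δλ²) = 8430.2 km
Excess = (8430.2 − 8089.0) / 8089.0 = 341.2 / 8089.0 = 4.22% ≈ 4.2%

4.2%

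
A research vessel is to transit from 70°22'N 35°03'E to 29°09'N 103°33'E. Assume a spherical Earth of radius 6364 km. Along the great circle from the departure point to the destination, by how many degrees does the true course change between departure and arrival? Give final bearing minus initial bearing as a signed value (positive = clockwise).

+58.1°

Initial bearing θ₁ = atan2(sin Δλ cos φ₂, cos φ₁ sin φ₂ − sin φ₁ cos φ₂ cos Δλ) = 99.63°
Final bearing θ₂ = (initial bearing from the destination back to the start) + 180° = 157.71°
Δθ = θ₂ − θ₁ = +58.1°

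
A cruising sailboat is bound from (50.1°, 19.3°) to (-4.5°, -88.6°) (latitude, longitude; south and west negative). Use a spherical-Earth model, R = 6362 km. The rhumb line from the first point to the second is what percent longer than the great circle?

3.8%

Great circle: σ = 1.8304 rad → d_gc = Rσ = 11645.3 km
Rhumb: Δφ = -0.9529, Δλ = -1.8832, Δψ = -1.0920, q = Δφ/Δψ = 0.8726 → d_rh = R√(Δφ²+q²Δλ²) = 12085.8 km
Excess = (12085.8 − 11645.3) / 11645.3 = 440.5 / 11645.3 = 3.78% ≈ 3.8%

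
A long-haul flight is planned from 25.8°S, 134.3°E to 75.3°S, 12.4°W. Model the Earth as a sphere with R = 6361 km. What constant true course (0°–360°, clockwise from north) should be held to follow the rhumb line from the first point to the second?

Meridional parts: M(φ₁)=-0.4663, M(φ₂)=-2.0480 → ΔM = -1.5817;  Δλ = -2.5604 rad
tan C = Δλ / ΔM = +1.6188 → C = 238.29°

238.3°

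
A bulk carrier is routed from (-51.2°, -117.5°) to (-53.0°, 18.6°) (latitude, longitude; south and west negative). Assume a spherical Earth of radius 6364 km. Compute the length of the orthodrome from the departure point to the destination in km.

7716 km

cos σ = sin φ₁ sin φ₂ + cos φ₁ cos φ₂ cos Δλ
      = sin(-51.20°)sin(-53.00°) + cos(-51.20°)cos(-53.00°)cos(136.10°) = 0.3507
σ = 69.471° → d = Rσ = 6364·1.21249 = 7716 km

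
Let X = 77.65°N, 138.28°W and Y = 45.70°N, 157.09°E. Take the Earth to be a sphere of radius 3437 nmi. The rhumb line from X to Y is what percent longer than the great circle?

4.2%

Great circle: σ = 0.7026 rad → d_gc = Rσ = 2415.0 nmi
Rhumb: Δφ = -0.5576, Δλ = -1.1280, Δψ = -1.3251, q = Δφ/Δψ = 0.4208 → d_rh = R√(Δφ²+q²Δλ²) = 2517.0 nmi
Excess = (2517.0 − 2415.0) / 2415.0 = 102.0 / 2415.0 = 4.22% ≈ 4.2%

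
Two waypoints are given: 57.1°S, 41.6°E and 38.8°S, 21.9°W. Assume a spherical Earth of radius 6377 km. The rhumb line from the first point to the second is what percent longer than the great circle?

Great circle: σ = 0.7742 rad → d_gc = Rσ = 4937.0 km
Rhumb: Δφ = +0.3194, Δλ = -1.1083, Δψ = +0.4841, q = Δφ/Δψ = 0.6598 → d_rh = R√(Δφ²+q²Δλ²) = 5088.6 km
Excess = (5088.6 − 4937.0) / 4937.0 = 151.6 / 4937.0 = 3.07% ≈ 3.1%

3.1%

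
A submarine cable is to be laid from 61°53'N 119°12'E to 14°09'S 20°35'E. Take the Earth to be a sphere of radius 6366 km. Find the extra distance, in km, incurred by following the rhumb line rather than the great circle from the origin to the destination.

436 km

Great circle: cos σ = sin φ₁ sin φ₂ + cos φ₁ cos φ₂ cos Δλ,  σ = 1.8588 rad → d_gc = 11833.4 km
Rhumb line: Δψ = -1.6342, q = Δφ/Δψ = 0.8121, d_rh = R√(Δφ²+q²Δλ²) = 12269.3 km
Excess = 12269.3 − 11833.4 = 435.9 ≈ 436 km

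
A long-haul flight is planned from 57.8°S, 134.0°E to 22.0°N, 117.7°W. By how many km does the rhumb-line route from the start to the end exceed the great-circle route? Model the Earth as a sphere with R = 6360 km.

416 km

Great circle: cos σ = sin φ₁ sin φ₂ + cos φ₁ cos φ₂ cos Δλ,  σ = 2.0625 rad → d_gc = 13117.5 km
Rhumb line: Δψ = +1.6364, q = Δφ/Δψ = 0.8511, d_rh = R√(Δφ²+q²Δλ²) = 13533.7 km
Excess = 13533.7 − 13117.5 = 416.2 ≈ 416 km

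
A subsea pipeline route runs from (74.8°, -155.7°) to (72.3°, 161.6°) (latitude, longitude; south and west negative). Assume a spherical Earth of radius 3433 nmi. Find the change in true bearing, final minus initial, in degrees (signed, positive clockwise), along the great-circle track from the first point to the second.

-41.1°

At departure: θ₁ = atan2(sin Δλ cos φ₂, cos φ₁ sin φ₂ − sin φ₁ cos φ₂ cos Δλ) = 279.41°
At arrival: θ₂ = atan2(sin Δλ cos φ₁, −cos φ₂ sin φ₁ + sin φ₂ cos φ₁ cos Δλ) = 238.30°
Δθ = θ₂ − θ₁ = -41.1°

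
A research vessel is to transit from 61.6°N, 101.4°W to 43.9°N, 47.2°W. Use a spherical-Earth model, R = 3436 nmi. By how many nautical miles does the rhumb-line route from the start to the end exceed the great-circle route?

54 nmi

Great circle: cos σ = sin φ₁ sin φ₂ + cos φ₁ cos φ₂ cos Δλ,  σ = 0.6259 rad → d_gc = 2150.7 nmi
Rhumb line: Δψ = -0.5197, q = Δφ/Δψ = 0.5944, d_rh = R√(Δφ²+q²Δλ²) = 2204.4 nmi
Excess = 2204.4 − 2150.7 = 53.7 ≈ 54 nmi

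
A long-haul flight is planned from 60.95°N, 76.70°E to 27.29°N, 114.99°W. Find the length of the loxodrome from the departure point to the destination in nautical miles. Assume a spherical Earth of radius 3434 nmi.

Δψ = ln[tan(π/4+φ₂/2)/tan(π/4+φ₁/2)] = -0.8552;  Δφ = -0.5875 rad,  Δλ = +2.9376 rad
q = Δφ/Δψ = 0.6869
d = R·√(Δφ² + q²Δλ²) = 3434·2.10172 = 7217 nmi

7217 nmi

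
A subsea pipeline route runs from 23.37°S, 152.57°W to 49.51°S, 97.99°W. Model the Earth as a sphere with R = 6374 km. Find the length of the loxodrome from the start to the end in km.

Rhumb course C = atan2(Δλ, Δψ) with Δψ = ln[tan(π/4+φ₂/2)/tan(π/4+φ₁/2)] = -0.5778, Δλ = +0.9526 → C = 121.24°
d = R·|Δφ| / |cos C| = 6374·0.45623 / 0.51858 = 5608 km

5608 km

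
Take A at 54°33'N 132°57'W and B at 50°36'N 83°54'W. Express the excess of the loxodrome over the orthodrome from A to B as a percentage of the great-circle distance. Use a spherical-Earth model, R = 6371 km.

2.0%

Great circle: σ = 0.5140 rad → d_gc = Rσ = 3275.0 km
Rhumb: Δφ = -0.0689, Δλ = +0.8561, Δψ = -0.1135, q = Δφ/Δψ = 0.6072 → d_rh = R√(Δφ²+q²Δλ²) = 3340.7 km
Excess = (3340.7 − 3275.0) / 3275.0 = 65.7 / 3275.0 = 2.01% ≈ 2.0%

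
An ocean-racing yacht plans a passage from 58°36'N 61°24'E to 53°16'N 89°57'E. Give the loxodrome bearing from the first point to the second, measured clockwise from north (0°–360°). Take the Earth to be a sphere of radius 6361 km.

108.5°

Meridional parts: M(φ₁)=+1.2691, M(φ₂)=+1.1026 → ΔM = -0.1665;  Δλ = +0.4983 rad
tan C = Δλ / ΔM = -2.9928 → C = 108.48°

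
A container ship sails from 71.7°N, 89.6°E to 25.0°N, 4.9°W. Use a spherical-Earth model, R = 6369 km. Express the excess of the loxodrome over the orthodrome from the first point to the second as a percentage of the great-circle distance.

Great circle: σ = 1.1822 rad → d_gc = Rσ = 7529.2 km
Rhumb: Δφ = -0.8151, Δλ = -1.6493, Δψ = -1.3750, q = Δφ/Δψ = 0.5928 → d_rh = R√(Δφ²+q²Δλ²) = 8106.8 km
Excess = (8106.8 − 7529.2) / 7529.2 = 577.6 / 7529.2 = 7.67% ≈ 7.7%

7.7%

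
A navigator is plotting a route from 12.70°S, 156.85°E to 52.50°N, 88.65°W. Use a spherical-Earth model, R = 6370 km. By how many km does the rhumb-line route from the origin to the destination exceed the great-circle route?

Great circle: cos σ = sin φ₁ sin φ₂ + cos φ₁ cos φ₂ cos Δλ,  σ = 2.0050 rad → d_gc = 12771.9 km
Rhumb line: Δψ = +1.3039, q = Δφ/Δψ = 0.8727, d_rh = R√(Δφ²+q²Δλ²) = 13265.3 km
Excess = 13265.3 − 12771.9 = 493.4 ≈ 493 km

493 km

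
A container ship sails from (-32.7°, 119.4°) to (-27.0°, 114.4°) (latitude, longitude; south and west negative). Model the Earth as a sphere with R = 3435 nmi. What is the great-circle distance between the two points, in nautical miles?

cos σ = sin φ₁ sin φ₂ + cos φ₁ cos φ₂ cos Δλ
      = sin(-32.70°)sin(-27.00°) + cos(-32.70°)cos(-27.00°)cos(-5.00°) = 0.9922
σ = 7.160° → d = Rσ = 3435·0.12496 = 429 nmi

429 nmi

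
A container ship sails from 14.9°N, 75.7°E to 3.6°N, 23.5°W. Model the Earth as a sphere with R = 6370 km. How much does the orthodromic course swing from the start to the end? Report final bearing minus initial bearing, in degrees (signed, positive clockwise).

-21.5°

At departure: θ₁ = atan2(sin Δλ cos φ₂, cos φ₁ sin φ₂ − sin φ₁ cos φ₂ cos Δλ) = 275.89°
At arrival: θ₂ = atan2(sin Δλ cos φ₁, −cos φ₂ sin φ₁ + sin φ₂ cos φ₁ cos Δλ) = 254.40°
Δθ = θ₂ − θ₁ = -21.5°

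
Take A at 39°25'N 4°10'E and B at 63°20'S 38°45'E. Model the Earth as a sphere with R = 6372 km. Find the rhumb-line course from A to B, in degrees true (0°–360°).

Δψ = ln[tan(π/4+φ₂/2)/tan(π/4+φ₁/2)] = -2.1894
Δλ = +0.6036 rad (taken the short way round)
course = atan2(Δλ, Δψ) = 164.59°

164.6°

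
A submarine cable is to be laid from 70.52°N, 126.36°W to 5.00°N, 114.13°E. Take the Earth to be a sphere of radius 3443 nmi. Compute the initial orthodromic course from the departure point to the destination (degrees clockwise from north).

299.6°

θ = atan2( sin Δλ·cos φ₂ ,  cos φ₁ sin φ₂ − sin φ₁ cos φ₂ cos Δλ )
  = atan2(-0.8670, +0.4917) = 299.56°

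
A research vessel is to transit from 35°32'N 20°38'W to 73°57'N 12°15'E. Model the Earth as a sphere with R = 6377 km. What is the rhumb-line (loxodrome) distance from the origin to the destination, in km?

4677 km

Rhumb course C = atan2(Δλ, Δψ) with Δψ = ln[tan(π/4+φ₂/2)/tan(π/4+φ₁/2)] = +1.2949, Δλ = +0.5739 → C = 23.90°
d = R·|Δφ| / |cos C| = 6377·0.67050 / 0.91422 = 4677 km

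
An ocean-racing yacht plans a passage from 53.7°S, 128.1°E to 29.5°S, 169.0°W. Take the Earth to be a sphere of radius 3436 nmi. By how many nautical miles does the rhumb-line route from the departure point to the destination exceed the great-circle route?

75 nmi

Great circle: cos σ = sin φ₁ sin φ₂ + cos φ₁ cos φ₂ cos Δλ,  σ = 0.8872 rad → d_gc = 3048.4 nmi
Rhumb line: Δψ = +0.5760, q = Δφ/Δψ = 0.7332, d_rh = R√(Δφ²+q²Δλ²) = 3123.4 nmi
Excess = 3123.4 − 3048.4 = 75.0 ≈ 75 nmi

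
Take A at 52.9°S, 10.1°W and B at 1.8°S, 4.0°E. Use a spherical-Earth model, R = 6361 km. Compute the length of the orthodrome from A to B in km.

Haversine: a = sin²(Δφ/2)+cos φ₁ cos φ₂ sin²(Δλ/2) = 0.19510;  σ = 2·atan2(√a,√(1−a))
σ = 52.425° → d = Rσ = 6361·0.91499 = 5820 km

5820 km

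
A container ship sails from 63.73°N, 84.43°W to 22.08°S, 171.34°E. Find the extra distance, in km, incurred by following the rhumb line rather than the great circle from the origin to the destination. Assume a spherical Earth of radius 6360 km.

484 km

Great circle: cos σ = sin φ₁ sin φ₂ + cos φ₁ cos φ₂ cos Δλ,  σ = 2.0241 rad → d_gc = 12873.0 km
Rhumb line: Δψ = -1.8505, q = Δφ/Δψ = 0.8093, d_rh = R√(Δφ²+q²Δλ²) = 13357.1 km
Excess = 13357.1 − 12873.0 = 484.1 ≈ 484 km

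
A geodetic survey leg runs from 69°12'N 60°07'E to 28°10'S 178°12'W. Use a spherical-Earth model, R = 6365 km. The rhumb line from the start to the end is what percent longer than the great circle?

Great circle: σ = 2.2214 rad → d_gc = Rσ = 14139.5 km
Rhumb: Δφ = -1.6994, Δλ = +2.1238, Δψ = -2.2080, q = Δφ/Δψ = 0.7696 → d_rh = R√(Δφ²+q²Δλ²) = 15007.8 km
Excess = (15007.8 − 14139.5) / 14139.5 = 868.3 / 14139.5 = 6.14% ≈ 6.1%

6.1%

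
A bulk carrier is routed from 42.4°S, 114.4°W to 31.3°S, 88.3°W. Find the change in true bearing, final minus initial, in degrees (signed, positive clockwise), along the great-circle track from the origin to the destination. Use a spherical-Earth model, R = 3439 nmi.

-15.9°

Initial bearing θ₁ = atan2(sin Δλ cos φ₂, cos φ₁ sin φ₂ − sin φ₁ cos φ₂ cos Δλ) = 70.41°
Final bearing θ₂ = (initial bearing from the destination back to the start) + 180° = 54.51°
Δθ = θ₂ − θ₁ = -15.9°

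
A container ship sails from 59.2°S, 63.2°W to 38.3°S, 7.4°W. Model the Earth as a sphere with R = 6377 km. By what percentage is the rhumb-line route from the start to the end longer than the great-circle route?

Great circle: σ = 0.7102 rad → d_gc = Rσ = 4528.9 km
Rhumb: Δφ = +0.3648, Δλ = +0.9739, Δψ = +0.5647, q = Δφ/Δψ = 0.6459 → d_rh = R√(Δφ²+q²Δλ²) = 4637.3 km
Excess = (4637.3 − 4528.9) / 4528.9 = 108.4 / 4528.9 = 2.39% ≈ 2.4%

2.4%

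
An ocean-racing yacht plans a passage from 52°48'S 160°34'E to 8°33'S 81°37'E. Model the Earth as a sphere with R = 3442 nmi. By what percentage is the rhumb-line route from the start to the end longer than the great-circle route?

Great circle: σ = 1.3356 rad → d_gc = Rσ = 4597.2 nmi
Rhumb: Δφ = +0.7723, Δλ = -1.3779, Δψ = +0.9393, q = Δφ/Δψ = 0.8222 → d_rh = R√(Δφ²+q²Δλ²) = 4719.6 nmi
Excess = (4719.6 − 4597.2) / 4597.2 = 122.4 / 4597.2 = 2.66% ≈ 2.7%

2.7%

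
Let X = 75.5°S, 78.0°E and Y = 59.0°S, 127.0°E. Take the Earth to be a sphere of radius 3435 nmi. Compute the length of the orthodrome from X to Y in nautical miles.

Haversine: a = sin²(Δφ/2)+cos φ₁ cos φ₂ sin²(Δλ/2) = 0.04277;  σ = 2·atan2(√a,√(1−a))
σ = 23.870° → d = Rσ = 3435·0.41661 = 1431 nmi

1431 nmi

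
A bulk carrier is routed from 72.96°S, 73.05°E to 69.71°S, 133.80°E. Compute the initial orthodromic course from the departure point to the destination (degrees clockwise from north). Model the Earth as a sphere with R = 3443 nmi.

110.5°

N = sin Δλ·cos φ₂ = +0.3026;  D = cos φ₁ sin φ₂ − sin φ₁ cos φ₂ cos Δλ = -0.1129
initial course = atan2(N, D) = 110.46°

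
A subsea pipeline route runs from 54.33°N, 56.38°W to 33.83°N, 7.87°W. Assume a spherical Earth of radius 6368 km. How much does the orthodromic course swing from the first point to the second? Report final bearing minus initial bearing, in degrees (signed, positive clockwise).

Initial bearing θ₁ = atan2(sin Δλ cos φ₂, cos φ₁ sin φ₂ − sin φ₁ cos φ₂ cos Δλ) = 101.13°
Final bearing θ₂ = (initial bearing from the destination back to the start) + 180° = 136.47°
Δθ = θ₂ − θ₁ = +35.3°

+35.3°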